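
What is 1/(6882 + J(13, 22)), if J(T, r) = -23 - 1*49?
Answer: 1/6810 ≈ 0.00014684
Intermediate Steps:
J(T, r) = -72 (J(T, r) = -23 - 49 = -72)
1/(6882 + J(13, 22)) = 1/(6882 - 72) = 1/6810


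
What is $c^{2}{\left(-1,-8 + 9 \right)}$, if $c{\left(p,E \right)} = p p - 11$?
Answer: $100$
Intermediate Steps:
$c{\left(p,E \right)} = -11 + p^{2}$ ($c{\left(p,E \right)} = p^{2} - 11 = -11 + p^{2}$)
$c^{2}{\left(-1,-8 + 9 \right)} = \left(-11 + \left(-1\right)^{2}\right)^{2} = \left(-11 + 1\right)^{2} = \left(-10\right)^{2} = 100$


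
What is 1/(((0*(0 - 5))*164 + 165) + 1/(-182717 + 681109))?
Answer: 498392/82234681 ≈ 0.0060606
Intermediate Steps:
1/(((0*(0 - 5))*164 + 165) + 1/(-182717 + 681109)) = 1/(((0*(-5))*164 + 165) + 1/498392) = 1/((0*164 + 165) + 1/498392) = 1/((0 + 165) + 1/498392) = 1/(165 + 1/498392) = 1/(82234681/498392) = 498392/82234681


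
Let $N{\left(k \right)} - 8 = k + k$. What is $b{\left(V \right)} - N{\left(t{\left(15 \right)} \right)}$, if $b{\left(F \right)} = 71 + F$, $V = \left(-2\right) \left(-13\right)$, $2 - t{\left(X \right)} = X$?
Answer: $115$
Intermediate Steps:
$t{\left(X \right)} = 2 - X$
$V = 26$
$N{\left(k \right)} = 8 + 2 k$ ($N{\left(k \right)} = 8 + \left(k + k\right) = 8 + 2 k$)
$b{\left(V \right)} - N{\left(t{\left(15 \right)} \right)} = \left(71 + 26\right) - \left(8 + 2 \left(2 - 15\right)\right) = 97 - \left(8 + 2 \left(2 - 15\right)\right) = 97 - \left(8 + 2 \left(-13\right)\right) = 97 - \left(8 - 26\right) = 97 - -18 = 97 + 18 = 115$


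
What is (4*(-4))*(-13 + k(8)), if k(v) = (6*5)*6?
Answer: -2672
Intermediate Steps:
k(v) = 180 (k(v) = 30*6 = 180)
(4*(-4))*(-13 + k(8)) = (4*(-4))*(-13 + 180) = -16*167 = -2672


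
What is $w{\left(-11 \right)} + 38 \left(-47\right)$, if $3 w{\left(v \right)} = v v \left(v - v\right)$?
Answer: $-1786$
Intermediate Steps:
$w{\left(v \right)} = 0$ ($w{\left(v \right)} = \frac{v v \left(v - v\right)}{3} = \frac{v^{2} \cdot 0}{3} = \frac{1}{3} \cdot 0 = 0$)
$w{\left(-11 \right)} + 38 \left(-47\right) = 0 + 38 \left(-47\right) = 0 - 1786 = -1786$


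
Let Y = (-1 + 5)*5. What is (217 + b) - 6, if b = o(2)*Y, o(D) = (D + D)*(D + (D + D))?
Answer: 691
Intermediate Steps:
Y = 20 (Y = 4*5 = 20)
o(D) = 6*D² (o(D) = (2*D)*(D + 2*D) = (2*D)*(3*D) = 6*D²)
b = 480 (b = (6*2²)*20 = (6*4)*20 = 24*20 = 480)
(217 + b) - 6 = (217 + 480) - 6 = 697 - 6 = 691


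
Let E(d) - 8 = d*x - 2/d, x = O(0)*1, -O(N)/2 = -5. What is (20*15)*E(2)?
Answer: 8100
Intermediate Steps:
O(N) = 10 (O(N) = -2*(-5) = 10)
x = 10 (x = 10*1 = 10)
E(d) = 8 - 2/d + 10*d (E(d) = 8 + (d*10 - 2/d) = 8 + (10*d - 2/d) = 8 + (-2/d + 10*d) = 8 - 2/d + 10*d)
(20*15)*E(2) = (20*15)*(8 - 2/2 + 10*2) = 300*(8 - 2*½ + 20) = 300*(8 - 1 + 20) = 300*27 = 8100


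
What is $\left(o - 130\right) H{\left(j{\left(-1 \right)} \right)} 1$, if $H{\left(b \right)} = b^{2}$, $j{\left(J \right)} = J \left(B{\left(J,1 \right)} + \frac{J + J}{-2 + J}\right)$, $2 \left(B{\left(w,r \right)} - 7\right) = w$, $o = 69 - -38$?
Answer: $- \frac{42527}{36} \approx -1181.3$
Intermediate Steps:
$o = 107$ ($o = 69 + 38 = 107$)
$B{\left(w,r \right)} = 7 + \frac{w}{2}$
$j{\left(J \right)} = J \left(7 + \frac{J}{2} + \frac{2 J}{-2 + J}\right)$ ($j{\left(J \right)} = J \left(\left(7 + \frac{J}{2}\right) + \frac{J + J}{-2 + J}\right) = J \left(\left(7 + \frac{J}{2}\right) + \frac{2 J}{-2 + J}\right) = J \left(7 + \frac{J}{2} + \frac{2 J}{-2 + J}\right)$)
$\left(o - 130\right) H{\left(j{\left(-1 \right)} \right)} 1 = \left(107 - 130\right) \left(\frac{1}{2} \left(-1\right) \frac{1}{-2 - 1} \left(-28 + \left(-1\right)^{2} + 16 \left(-1\right)\right)\right)^{2} \cdot 1 = - 23 \left(\frac{1}{2} \left(-1\right) \frac{1}{-3} \left(-28 + 1 - 16\right)\right)^{2} \cdot 1 = - 23 \left(\frac{1}{2} \left(-1\right) \left(- \frac{1}{3}\right) \left(-43\right)\right)^{2} \cdot 1 = - 23 \left(- \frac{43}{6}\right)^{2} \cdot 1 = - 23 \cdot \frac{1849}{36} \cdot 1 = \left(-23\right) \frac{1849}{36} = - \frac{42527}{36}$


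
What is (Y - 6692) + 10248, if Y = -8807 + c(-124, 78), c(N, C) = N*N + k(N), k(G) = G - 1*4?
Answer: 9997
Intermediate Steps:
k(G) = -4 + G (k(G) = G - 4 = -4 + G)
c(N, C) = -4 + N + N**2 (c(N, C) = N*N + (-4 + N) = N**2 + (-4 + N) = -4 + N + N**2)
Y = 6441 (Y = -8807 + (-4 - 124 + (-124)**2) = -8807 + (-4 - 124 + 15376) = -8807 + 15248 = 6441)
(Y - 6692) + 10248 = (6441 - 6692) + 10248 = -251 + 10248 = 9997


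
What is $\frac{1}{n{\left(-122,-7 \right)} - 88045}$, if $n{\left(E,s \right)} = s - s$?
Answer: $- \frac{1}{88045} \approx -1.1358 \cdot 10^{-5}$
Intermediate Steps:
$n{\left(E,s \right)} = 0$
$\frac{1}{n{\left(-122,-7 \right)} - 88045} = \frac{1}{0 - 88045} = \frac{1}{-88045} = - \frac{1}{88045}$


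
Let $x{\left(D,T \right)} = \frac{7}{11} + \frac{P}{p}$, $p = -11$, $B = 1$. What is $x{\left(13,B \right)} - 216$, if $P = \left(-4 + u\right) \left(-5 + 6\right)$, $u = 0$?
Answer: $-215$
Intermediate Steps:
$P = -4$ ($P = \left(-4 + 0\right) \left(-5 + 6\right) = \left(-4\right) 1 = -4$)
$x{\left(D,T \right)} = 1$ ($x{\left(D,T \right)} = \frac{7}{11} - \frac{4}{-11} = 7 \cdot \frac{1}{11} - - \frac{4}{11} = \frac{7}{11} + \frac{4}{11} = 1$)
$x{\left(13,B \right)} - 216 = 1 - 216 = -215$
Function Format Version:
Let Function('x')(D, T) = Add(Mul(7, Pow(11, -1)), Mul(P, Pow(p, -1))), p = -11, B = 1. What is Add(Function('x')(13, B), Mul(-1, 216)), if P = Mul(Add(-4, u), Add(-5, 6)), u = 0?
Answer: -215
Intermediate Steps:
P = -4 (P = Mul(Add(-4, 0), Add(-5, 6)) = Mul(-4, 1) = -4)
Function('x')(D, T) = 1 (Function('x')(D, T) = Add(Mul(7, Pow(11, -1)), Mul(-4, Pow(-11, -1))) = Add(Mul(7, Rational(1, 11)), Mul(-4, Rational(-1, 11))) = Add(Rational(7, 11), Rational(4, 11)) = 1)
Add(Function('x')(13, B), Mul(-1, 216)) = Add(1, Mul(-1, 216)) = Add(1, -216) = -215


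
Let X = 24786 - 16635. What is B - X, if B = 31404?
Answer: 23253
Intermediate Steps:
X = 8151
B - X = 31404 - 1*8151 = 31404 - 8151 = 23253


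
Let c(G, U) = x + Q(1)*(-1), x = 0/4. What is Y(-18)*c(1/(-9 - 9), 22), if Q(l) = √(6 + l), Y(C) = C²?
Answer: -324*√7 ≈ -857.22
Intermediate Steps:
x = 0 (x = 0*(¼) = 0)
c(G, U) = -√7 (c(G, U) = 0 + √(6 + 1)*(-1) = 0 + √7*(-1) = 0 - √7 = -√7)
Y(-18)*c(1/(-9 - 9), 22) = (-18)²*(-√7) = 324*(-√7) = -324*√7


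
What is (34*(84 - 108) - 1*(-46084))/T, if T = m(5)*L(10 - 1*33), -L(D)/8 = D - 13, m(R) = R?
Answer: 11317/360 ≈ 31.436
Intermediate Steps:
L(D) = 104 - 8*D (L(D) = -8*(D - 13) = -8*(-13 + D) = 104 - 8*D)
T = 1440 (T = 5*(104 - 8*(10 - 1*33)) = 5*(104 - 8*(10 - 33)) = 5*(104 - 8*(-23)) = 5*(104 + 184) = 5*288 = 1440)
(34*(84 - 108) - 1*(-46084))/T = (34*(84 - 108) - 1*(-46084))/1440 = (34*(-24) + 46084)*(1/1440) = (-816 + 46084)*(1/1440) = 45268*(1/1440) = 11317/360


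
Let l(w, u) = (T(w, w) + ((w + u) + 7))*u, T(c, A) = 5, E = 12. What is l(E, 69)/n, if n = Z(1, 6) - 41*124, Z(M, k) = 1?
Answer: -279/221 ≈ -1.2624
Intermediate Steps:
n = -5083 (n = 1 - 41*124 = 1 - 5084 = -5083)
l(w, u) = u*(12 + u + w) (l(w, u) = (5 + ((w + u) + 7))*u = (5 + ((u + w) + 7))*u = (5 + (7 + u + w))*u = (12 + u + w)*u = u*(12 + u + w))
l(E, 69)/n = (69*(12 + 69 + 12))/(-5083) = (69*93)*(-1/5083) = 6417*(-1/5083) = -279/221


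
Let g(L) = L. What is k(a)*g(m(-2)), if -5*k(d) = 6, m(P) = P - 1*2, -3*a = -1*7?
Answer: 24/5 ≈ 4.8000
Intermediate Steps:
a = 7/3 (a = -(-1)*7/3 = -⅓*(-7) = 7/3 ≈ 2.3333)
m(P) = -2 + P (m(P) = P - 2 = -2 + P)
k(d) = -6/5 (k(d) = -⅕*6 = -6/5)
k(a)*g(m(-2)) = -6*(-2 - 2)/5 = -6/5*(-4) = 24/5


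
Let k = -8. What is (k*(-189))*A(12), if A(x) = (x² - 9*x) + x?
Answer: 72576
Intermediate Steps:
A(x) = x² - 8*x
(k*(-189))*A(12) = (-8*(-189))*(12*(-8 + 12)) = 1512*(12*4) = 1512*48 = 72576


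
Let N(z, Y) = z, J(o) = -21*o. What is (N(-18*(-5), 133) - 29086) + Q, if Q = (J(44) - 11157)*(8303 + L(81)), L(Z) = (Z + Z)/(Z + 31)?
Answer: -5619880745/56 ≈ -1.0036e+8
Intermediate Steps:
L(Z) = 2*Z/(31 + Z) (L(Z) = (2*Z)/(31 + Z) = 2*Z/(31 + Z))
Q = -5618256969/56 (Q = (-21*44 - 11157)*(8303 + 2*81/(31 + 81)) = (-924 - 11157)*(8303 + 2*81/112) = -12081*(8303 + 2*81*(1/112)) = -12081*(8303 + 81/56) = -12081*465049/56 = -5618256969/56 ≈ -1.0033e+8)
(N(-18*(-5), 133) - 29086) + Q = (-18*(-5) - 29086) - 5618256969/56 = (90 - 29086) - 5618256969/56 = -28996 - 5618256969/56 = -5619880745/56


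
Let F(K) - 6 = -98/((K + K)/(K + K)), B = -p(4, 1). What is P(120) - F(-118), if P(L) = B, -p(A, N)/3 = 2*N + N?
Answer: 101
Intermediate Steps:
p(A, N) = -9*N (p(A, N) = -3*(2*N + N) = -9*N)
B = 9 (B = -(-9) = -1*(-9) = 9)
F(K) = -92 (F(K) = 6 - 98/((K + K)/(K + K)) = 6 - 98/((2*K)/((2*K))) = 6 - 98/((2*K)*(1/(2*K))) = 6 - 98/1 = 6 - 98*1 = 6 - 98 = -92)
P(L) = 9
P(120) - F(-118) = 9 - 1*(-92) = 9 + 92 = 101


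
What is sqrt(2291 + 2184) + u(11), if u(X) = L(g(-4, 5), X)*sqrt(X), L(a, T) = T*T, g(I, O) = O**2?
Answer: 5*sqrt(179) + 121*sqrt(11) ≈ 468.21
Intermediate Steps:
L(a, T) = T**2
u(X) = X**(5/2) (u(X) = X**2*sqrt(X) = X**(5/2))
sqrt(2291 + 2184) + u(11) = sqrt(2291 + 2184) + 11**(5/2) = sqrt(4475) + 121*sqrt(11) = 5*sqrt(179) + 121*sqrt(11)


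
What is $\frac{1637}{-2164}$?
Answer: $- \frac{1637}{2164} \approx -0.75647$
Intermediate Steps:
$\frac{1637}{-2164} = 1637 \left(- \frac{1}{2164}\right) = - \frac{1637}{2164}$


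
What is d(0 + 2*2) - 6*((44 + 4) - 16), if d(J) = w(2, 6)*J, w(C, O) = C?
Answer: -184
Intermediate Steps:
d(J) = 2*J
d(0 + 2*2) - 6*((44 + 4) - 16) = 2*(0 + 2*2) - 6*((44 + 4) - 16) = 2*(0 + 4) - 6*(48 - 16) = 2*4 - 6*32 = 8 - 192 = -184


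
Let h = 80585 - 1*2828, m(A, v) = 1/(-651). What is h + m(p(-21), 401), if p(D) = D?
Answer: 50619806/651 ≈ 77757.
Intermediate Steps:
m(A, v) = -1/651
h = 77757 (h = 80585 - 2828 = 77757)
h + m(p(-21), 401) = 77757 - 1/651 = 50619806/651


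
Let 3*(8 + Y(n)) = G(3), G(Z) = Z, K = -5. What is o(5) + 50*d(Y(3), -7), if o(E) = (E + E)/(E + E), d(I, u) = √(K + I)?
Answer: 1 + 100*I*√3 ≈ 1.0 + 173.21*I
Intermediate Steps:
Y(n) = -7 (Y(n) = -8 + (⅓)*3 = -8 + 1 = -7)
d(I, u) = √(-5 + I)
o(E) = 1 (o(E) = (2*E)/((2*E)) = (2*E)*(1/(2*E)) = 1)
o(5) + 50*d(Y(3), -7) = 1 + 50*√(-5 - 7) = 1 + 50*√(-12) = 1 + 50*(2*I*√3) = 1 + 100*I*√3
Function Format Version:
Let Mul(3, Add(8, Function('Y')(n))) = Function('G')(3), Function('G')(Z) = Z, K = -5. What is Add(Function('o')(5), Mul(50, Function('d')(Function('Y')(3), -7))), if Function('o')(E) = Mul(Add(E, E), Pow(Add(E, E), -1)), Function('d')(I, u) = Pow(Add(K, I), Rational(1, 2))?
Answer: Add(1, Mul(100, I, Pow(3, Rational(1, 2)))) ≈ Add(1.0000, Mul(173.21, I))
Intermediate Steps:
Function('Y')(n) = -7 (Function('Y')(n) = Add(-8, Mul(Rational(1, 3), 3)) = Add(-8, 1) = -7)
Function('d')(I, u) = Pow(Add(-5, I), Rational(1, 2))
Function('o')(E) = 1 (Function('o')(E) = Mul(Mul(2, E), Pow(Mul(2, E), -1)) = Mul(Mul(2, E), Mul(Rational(1, 2), Pow(E, -1))) = 1)
Add(Function('o')(5), Mul(50, Function('d')(Function('Y')(3), -7))) = Add(1, Mul(50, Pow(Add(-5, -7), Rational(1, 2)))) = Add(1, Mul(50, Pow(-12, Rational(1, 2)))) = Add(1, Mul(50, Mul(2, I, Pow(3, Rational(1, 2))))) = Add(1, Mul(100, I, Pow(3, Rational(1, 2))))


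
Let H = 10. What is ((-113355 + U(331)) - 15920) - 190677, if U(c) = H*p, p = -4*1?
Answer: -319992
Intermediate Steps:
p = -4
U(c) = -40 (U(c) = 10*(-4) = -40)
((-113355 + U(331)) - 15920) - 190677 = ((-113355 - 40) - 15920) - 190677 = (-113395 - 15920) - 190677 = -129315 - 190677 = -319992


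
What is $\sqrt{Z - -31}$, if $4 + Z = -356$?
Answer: $i \sqrt{329} \approx 18.138 i$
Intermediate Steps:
$Z = -360$ ($Z = -4 - 356 = -360$)
$\sqrt{Z - -31} = \sqrt{-360 - -31} = \sqrt{-360 + \left(40 - 9\right)} = \sqrt{-360 + 31} = \sqrt{-329} = i \sqrt{329}$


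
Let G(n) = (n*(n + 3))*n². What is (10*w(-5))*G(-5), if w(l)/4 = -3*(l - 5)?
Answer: 300000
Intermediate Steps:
w(l) = 60 - 12*l (w(l) = 4*(-3*(l - 5)) = 4*(-3*(-5 + l)) = 4*(15 - 3*l) = 60 - 12*l)
G(n) = n³*(3 + n) (G(n) = (n*(3 + n))*n² = n³*(3 + n))
(10*w(-5))*G(-5) = (10*(60 - 12*(-5)))*((-5)³*(3 - 5)) = (10*(60 + 60))*(-125*(-2)) = (10*120)*250 = 1200*250 = 300000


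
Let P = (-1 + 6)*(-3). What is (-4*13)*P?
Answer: 780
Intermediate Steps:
P = -15 (P = 5*(-3) = -15)
(-4*13)*P = -4*13*(-15) = -52*(-15) = 780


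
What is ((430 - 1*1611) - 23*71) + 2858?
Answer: 44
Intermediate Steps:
((430 - 1*1611) - 23*71) + 2858 = ((430 - 1611) - 1633) + 2858 = (-1181 - 1633) + 2858 = -2814 + 2858 = 44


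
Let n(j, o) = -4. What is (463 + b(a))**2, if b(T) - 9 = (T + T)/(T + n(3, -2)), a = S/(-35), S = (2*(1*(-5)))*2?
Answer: 2002225/9 ≈ 2.2247e+5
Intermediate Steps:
S = -20 (S = (2*(-5))*2 = -10*2 = -20)
a = 4/7 (a = -20/(-35) = -20*(-1/35) = 4/7 ≈ 0.57143)
b(T) = 9 + 2*T/(-4 + T) (b(T) = 9 + (T + T)/(T - 4) = 9 + (2*T)/(-4 + T) = 9 + 2*T/(-4 + T))
(463 + b(a))**2 = (463 + (-36 + 11*(4/7))/(-4 + 4/7))**2 = (463 + (-36 + 44/7)/(-24/7))**2 = (463 - 7/24*(-208/7))**2 = (463 + 26/3)**2 = (1415/3)**2 = 2002225/9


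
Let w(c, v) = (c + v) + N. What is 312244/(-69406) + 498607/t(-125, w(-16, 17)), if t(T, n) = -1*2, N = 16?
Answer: -17303470965/69406 ≈ -2.4931e+5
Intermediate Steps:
w(c, v) = 16 + c + v (w(c, v) = (c + v) + 16 = 16 + c + v)
t(T, n) = -2
312244/(-69406) + 498607/t(-125, w(-16, 17)) = 312244/(-69406) + 498607/(-2) = 312244*(-1/69406) + 498607*(-½) = -156122/34703 - 498607/2 = -17303470965/69406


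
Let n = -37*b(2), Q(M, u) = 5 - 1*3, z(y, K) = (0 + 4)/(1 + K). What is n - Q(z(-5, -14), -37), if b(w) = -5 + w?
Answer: 109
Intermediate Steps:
z(y, K) = 4/(1 + K)
Q(M, u) = 2 (Q(M, u) = 5 - 3 = 2)
n = 111 (n = -37*(-5 + 2) = -37*(-3) = 111)
n - Q(z(-5, -14), -37) = 111 - 1*2 = 111 - 2 = 109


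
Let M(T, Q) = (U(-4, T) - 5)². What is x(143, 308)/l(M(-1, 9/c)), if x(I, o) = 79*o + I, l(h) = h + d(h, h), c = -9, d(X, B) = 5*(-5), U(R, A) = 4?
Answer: -24475/24 ≈ -1019.8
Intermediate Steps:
d(X, B) = -25
M(T, Q) = 1 (M(T, Q) = (4 - 5)² = (-1)² = 1)
l(h) = -25 + h (l(h) = h - 25 = -25 + h)
x(I, o) = I + 79*o
x(143, 308)/l(M(-1, 9/c)) = (143 + 79*308)/(-25 + 1) = (143 + 24332)/(-24) = 24475*(-1/24) = -24475/24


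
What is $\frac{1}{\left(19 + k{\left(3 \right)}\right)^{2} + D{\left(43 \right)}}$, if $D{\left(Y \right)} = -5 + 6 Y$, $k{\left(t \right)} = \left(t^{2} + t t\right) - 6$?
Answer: $\frac{1}{1214} \approx 0.00082372$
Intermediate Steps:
$k{\left(t \right)} = -6 + 2 t^{2}$ ($k{\left(t \right)} = \left(t^{2} + t^{2}\right) - 6 = 2 t^{2} - 6 = -6 + 2 t^{2}$)
$\frac{1}{\left(19 + k{\left(3 \right)}\right)^{2} + D{\left(43 \right)}} = \frac{1}{\left(19 - \left(6 - 2 \cdot 3^{2}\right)\right)^{2} + \left(-5 + 6 \cdot 43\right)} = \frac{1}{\left(19 + \left(-6 + 2 \cdot 9\right)\right)^{2} + \left(-5 + 258\right)} = \frac{1}{\left(19 + \left(-6 + 18\right)\right)^{2} + 253} = \frac{1}{\left(19 + 12\right)^{2} + 253} = \frac{1}{31^{2} + 253} = \frac{1}{961 + 253} = \frac{1}{1214}$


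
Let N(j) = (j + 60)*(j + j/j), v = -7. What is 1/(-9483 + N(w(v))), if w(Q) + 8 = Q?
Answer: -1/10113 ≈ -9.8883e-5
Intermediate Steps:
w(Q) = -8 + Q
N(j) = (1 + j)*(60 + j) (N(j) = (60 + j)*(j + 1) = (60 + j)*(1 + j) = (1 + j)*(60 + j))
1/(-9483 + N(w(v))) = 1/(-9483 + (60 + (-8 - 7)² + 61*(-8 - 7))) = 1/(-9483 + (60 + (-15)² + 61*(-15))) = 1/(-9483 + (60 + 225 - 915)) = 1/(-9483 - 630) = 1/(-10113) = -1/10113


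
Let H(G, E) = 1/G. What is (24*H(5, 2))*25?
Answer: 120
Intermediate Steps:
(24*H(5, 2))*25 = (24/5)*25 = 120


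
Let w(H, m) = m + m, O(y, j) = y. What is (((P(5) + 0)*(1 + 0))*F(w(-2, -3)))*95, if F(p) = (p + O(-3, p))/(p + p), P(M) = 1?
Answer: 285/4 ≈ 71.250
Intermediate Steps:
w(H, m) = 2*m
F(p) = (-3 + p)/(2*p) (F(p) = (p - 3)/(p + p) = (-3 + p)/((2*p)) = (-3 + p)*(1/(2*p)) = (-3 + p)/(2*p))
(((P(5) + 0)*(1 + 0))*F(w(-2, -3)))*95 = (((1 + 0)*(1 + 0))*((-3 + 2*(-3))/(2*((2*(-3))))))*95 = ((1*1)*((½)*(-3 - 6)/(-6)))*95 = (1*((½)*(-⅙)*(-9)))*95 = (1*(¾))*95 = (¾)*95 = 285/4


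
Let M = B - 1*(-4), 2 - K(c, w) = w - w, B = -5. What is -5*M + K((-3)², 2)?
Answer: 7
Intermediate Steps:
K(c, w) = 2 (K(c, w) = 2 - (w - w) = 2 - 1*0 = 2 + 0 = 2)
M = -1 (M = -5 - 1*(-4) = -5 + 4 = -1)
-5*M + K((-3)², 2) = -5*(-1) + 2 = 5 + 2 = 7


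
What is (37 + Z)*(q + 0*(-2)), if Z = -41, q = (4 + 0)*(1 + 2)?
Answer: -48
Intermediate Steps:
q = 12 (q = 4*3 = 12)
(37 + Z)*(q + 0*(-2)) = (37 - 41)*(12 + 0*(-2)) = -4*(12 + 0) = -4*12 = -48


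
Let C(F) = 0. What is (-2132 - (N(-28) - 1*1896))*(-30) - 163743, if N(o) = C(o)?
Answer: -156663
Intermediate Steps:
N(o) = 0
(-2132 - (N(-28) - 1*1896))*(-30) - 163743 = (-2132 - (0 - 1*1896))*(-30) - 163743 = (-2132 - (0 - 1896))*(-30) - 163743 = (-2132 - 1*(-1896))*(-30) - 163743 = (-2132 + 1896)*(-30) - 163743 = -236*(-30) - 163743 = 7080 - 163743 = -156663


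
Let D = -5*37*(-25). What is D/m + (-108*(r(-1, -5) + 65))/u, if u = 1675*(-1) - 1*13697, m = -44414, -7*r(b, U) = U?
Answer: 47467195/132753446 ≈ 0.35756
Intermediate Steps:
r(b, U) = -U/7
D = 4625 (D = -185*(-25) = 4625)
u = -15372 (u = -1675 - 13697 = -15372)
D/m + (-108*(r(-1, -5) + 65))/u = 4625/(-44414) - 108*(-1/7*(-5) + 65)/(-15372) = 4625*(-1/44414) - 108*(5/7 + 65)*(-1/15372) = -4625/44414 - 108*460/7*(-1/15372) = -4625/44414 - 49680/7*(-1/15372) = -4625/44414 + 1380/2989 = 47467195/132753446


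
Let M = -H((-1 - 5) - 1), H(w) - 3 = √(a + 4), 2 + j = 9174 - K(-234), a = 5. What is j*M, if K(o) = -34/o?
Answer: -2146214/39 ≈ -55031.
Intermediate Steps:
j = 1073107/117 (j = -2 + (9174 - (-34)/(-234)) = -2 + (9174 - (-34)*(-1)/234) = -2 + (9174 - 1*17/117) = -2 + (9174 - 17/117) = -2 + 1073341/117 = 1073107/117 ≈ 9171.9)
H(w) = 6 (H(w) = 3 + √(5 + 4) = 3 + √9 = 3 + 3 = 6)
M = -6 (M = -1*6 = -6)
j*M = (1073107/117)*(-6) = -2146214/39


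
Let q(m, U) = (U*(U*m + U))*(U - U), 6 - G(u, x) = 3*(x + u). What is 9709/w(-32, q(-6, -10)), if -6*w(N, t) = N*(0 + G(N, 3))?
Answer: 9709/496 ≈ 19.575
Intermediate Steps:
G(u, x) = 6 - 3*u - 3*x (G(u, x) = 6 - 3*(x + u) = 6 - 3*(u + x) = 6 - (3*u + 3*x) = 6 + (-3*u - 3*x) = 6 - 3*u - 3*x)
q(m, U) = 0 (q(m, U) = (U*(U + U*m))*0 = 0)
w(N, t) = -N*(-3 - 3*N)/6 (w(N, t) = -N*(0 + (6 - 3*N - 3*3))/6 = -N*(0 + (6 - 3*N - 9))/6 = -N*(0 + (-3 - 3*N))/6 = -N*(-3 - 3*N)/6)
9709/w(-32, q(-6, -10)) = 9709/(((1/2)*(-32)*(1 - 32))) = 9709/(((1/2)*(-32)*(-31))) = 9709/496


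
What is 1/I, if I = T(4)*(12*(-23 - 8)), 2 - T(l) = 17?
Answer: 1/5580 ≈ 0.00017921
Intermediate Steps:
T(l) = -15 (T(l) = 2 - 1*17 = 2 - 17 = -15)
I = 5580 (I = -180*(-23 - 8) = -180*(-31) = -15*(-372) = 5580)
1/I = 1/5580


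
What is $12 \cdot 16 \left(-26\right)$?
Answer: $-4992$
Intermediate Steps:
$12 \cdot 16 \left(-26\right) = 192 \left(-26\right) = -4992$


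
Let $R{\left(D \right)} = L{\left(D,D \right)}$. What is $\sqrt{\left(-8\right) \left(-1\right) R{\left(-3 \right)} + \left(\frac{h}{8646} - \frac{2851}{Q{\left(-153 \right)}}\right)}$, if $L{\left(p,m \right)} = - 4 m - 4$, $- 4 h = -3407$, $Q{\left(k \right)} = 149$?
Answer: $\frac{\sqrt{298490619931482}}{2576508} \approx 6.7055$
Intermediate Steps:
$h = \frac{3407}{4}$ ($h = \left(- \frac{1}{4}\right) \left(-3407\right) = \frac{3407}{4} \approx 851.75$)
$L{\left(p,m \right)} = -4 - 4 m$
$R{\left(D \right)} = -4 - 4 D$
$\sqrt{\left(-8\right) \left(-1\right) R{\left(-3 \right)} + \left(\frac{h}{8646} - \frac{2851}{Q{\left(-153 \right)}}\right)} = \sqrt{\left(-8\right) \left(-1\right) \left(-4 - -12\right) + \left(\frac{3407}{4 \cdot 8646} - \frac{2851}{149}\right)} = \sqrt{8 \left(-4 + 12\right) + \left(\frac{3407}{4} \cdot \frac{1}{8646} - \frac{2851}{149}\right)} = \sqrt{8 \cdot 8 + \left(\frac{3407}{34584} - \frac{2851}{149}\right)} = \sqrt{64 - \frac{98091341}{5153016}} = \sqrt{\frac{231701683}{5153016}} = \frac{\sqrt{298490619931482}}{2576508}$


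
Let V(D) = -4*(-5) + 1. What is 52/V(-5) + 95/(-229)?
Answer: 9913/4809 ≈ 2.0613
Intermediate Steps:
V(D) = 21 (V(D) = 20 + 1 = 21)
52/V(-5) + 95/(-229) = 52/21 + 95/(-229) = 52*(1/21) + 95*(-1/229) = 52/21 - 95/229 = 9913/4809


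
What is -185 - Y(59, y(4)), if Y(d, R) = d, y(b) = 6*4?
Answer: -244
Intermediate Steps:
y(b) = 24
-185 - Y(59, y(4)) = -185 - 1*59 = -185 - 59 = -244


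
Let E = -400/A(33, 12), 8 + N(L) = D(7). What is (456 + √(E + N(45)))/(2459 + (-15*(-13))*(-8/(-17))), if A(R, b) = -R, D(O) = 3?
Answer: 7752/43363 + 17*√7755/1430979 ≈ 0.17982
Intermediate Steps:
N(L) = -5 (N(L) = -8 + 3 = -5)
E = 400/33 (E = -400/((-1*33)) = -400/(-33) = -400*(-1/33) = 400/33 ≈ 12.121)
(456 + √(E + N(45)))/(2459 + (-15*(-13))*(-8/(-17))) = (456 + √(400/33 - 5))/(2459 + (-15*(-13))*(-8/(-17))) = (456 + √(235/33))/(2459 + 195*(-8*(-1/17))) = (456 + √7755/33)/(2459 + 195*(8/17)) = (456 + √7755/33)/(2459 + 1560/17) = (456 + √7755/33)/(43363/17) = (456 + √7755/33)*(17/43363) = 7752/43363 + 17*√7755/1430979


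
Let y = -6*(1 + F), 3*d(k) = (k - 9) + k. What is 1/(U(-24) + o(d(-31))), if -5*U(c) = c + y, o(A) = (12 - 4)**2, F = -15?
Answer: 1/52 ≈ 0.019231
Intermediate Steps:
d(k) = -3 + 2*k/3 (d(k) = ((k - 9) + k)/3 = ((-9 + k) + k)/3 = (-9 + 2*k)/3 = -3 + 2*k/3)
y = 84 (y = -6*(1 - 15) = -6*(-14) = 84)
o(A) = 64 (o(A) = 8**2 = 64)
U(c) = -84/5 - c/5 (U(c) = -(c + 84)/5 = -(84 + c)/5 = -84/5 - c/5)
1/(U(-24) + o(d(-31))) = 1/((-84/5 - 1/5*(-24)) + 64) = 1/((-84/5 + 24/5) + 64) = 1/(-12 + 64) = 1/52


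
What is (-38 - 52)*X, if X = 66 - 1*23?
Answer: -3870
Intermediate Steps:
X = 43 (X = 66 - 23 = 43)
(-38 - 52)*X = (-38 - 52)*43 = -90*43 = -3870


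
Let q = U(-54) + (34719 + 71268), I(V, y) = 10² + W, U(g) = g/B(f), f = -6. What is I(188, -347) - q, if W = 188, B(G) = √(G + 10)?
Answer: -105672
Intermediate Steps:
B(G) = √(10 + G)
U(g) = g/2 (U(g) = g/(√(10 - 6)) = g/(√4) = g/2)
I(V, y) = 288 (I(V, y) = 10² + 188 = 100 + 188 = 288)
q = 105960 (q = (½)*(-54) + (34719 + 71268) = -27 + 105987 = 105960)
I(188, -347) - q = 288 - 1*105960 = 288 - 105960 = -105672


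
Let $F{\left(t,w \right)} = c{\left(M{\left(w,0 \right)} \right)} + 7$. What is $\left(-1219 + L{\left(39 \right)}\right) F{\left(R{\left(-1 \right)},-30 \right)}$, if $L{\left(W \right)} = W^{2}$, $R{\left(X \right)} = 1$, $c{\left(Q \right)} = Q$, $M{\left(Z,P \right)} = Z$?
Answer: $-6946$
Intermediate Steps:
$F{\left(t,w \right)} = 7 + w$ ($F{\left(t,w \right)} = w + 7 = 7 + w$)
$\left(-1219 + L{\left(39 \right)}\right) F{\left(R{\left(-1 \right)},-30 \right)} = \left(-1219 + 39^{2}\right) \left(7 - 30\right) = \left(-1219 + 1521\right) \left(-23\right) = 302 \left(-23\right) = -6946$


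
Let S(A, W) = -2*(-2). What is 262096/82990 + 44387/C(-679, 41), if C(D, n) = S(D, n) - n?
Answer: -1836989789/1535315 ≈ -1196.5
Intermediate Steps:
S(A, W) = 4
C(D, n) = 4 - n
262096/82990 + 44387/C(-679, 41) = 262096/82990 + 44387/(4 - 1*41) = 262096*(1/82990) + 44387/(4 - 41) = 131048/41495 + 44387/(-37) = 131048/41495 + 44387*(-1/37) = 131048/41495 - 44387/37 = -1836989789/1535315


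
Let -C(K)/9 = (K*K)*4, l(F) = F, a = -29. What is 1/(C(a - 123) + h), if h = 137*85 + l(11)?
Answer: -1/820088 ≈ -1.2194e-6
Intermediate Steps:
C(K) = -36*K² (C(K) = -9*K*K*4 = -9*K²*4 = -36*K²)
h = 11656 (h = 137*85 + 11 = 11645 + 11 = 11656)
1/(C(a - 123) + h) = 1/(-36*(-29 - 123)² + 11656) = 1/(-36*(-152)² + 11656) = 1/(-36*23104 + 11656) = 1/(-831744 + 11656) = 1/(-820088) = -1/820088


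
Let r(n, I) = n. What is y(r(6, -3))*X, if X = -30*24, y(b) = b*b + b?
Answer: -30240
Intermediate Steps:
y(b) = b + b² (y(b) = b² + b = b + b²)
X = -720
y(r(6, -3))*X = (6*(1 + 6))*(-720) = (6*7)*(-720) = 42*(-720) = -30240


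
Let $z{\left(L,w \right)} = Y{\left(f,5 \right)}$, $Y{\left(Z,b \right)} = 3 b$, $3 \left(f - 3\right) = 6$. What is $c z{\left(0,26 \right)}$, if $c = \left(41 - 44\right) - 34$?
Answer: $-555$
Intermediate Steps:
$f = 5$ ($f = 3 + \frac{1}{3} \cdot 6 = 3 + 2 = 5$)
$z{\left(L,w \right)} = 15$ ($z{\left(L,w \right)} = 3 \cdot 5 = 15$)
$c = -37$ ($c = -3 - 34 = -37$)
$c z{\left(0,26 \right)} = \left(-37\right) 15 = -555$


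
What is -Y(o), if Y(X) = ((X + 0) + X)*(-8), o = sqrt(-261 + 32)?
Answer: 16*I*sqrt(229) ≈ 242.12*I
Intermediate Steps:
o = I*sqrt(229) (o = sqrt(-229) = I*sqrt(229) ≈ 15.133*I)
Y(X) = -16*X (Y(X) = (X + X)*(-8) = (2*X)*(-8) = -16*X)
-Y(o) = -(-16)*I*sqrt(229) = 16*I*sqrt(229)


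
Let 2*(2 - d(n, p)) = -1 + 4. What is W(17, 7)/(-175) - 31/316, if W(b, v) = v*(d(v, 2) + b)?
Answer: -1261/1580 ≈ -0.79810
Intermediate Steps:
d(n, p) = 1/2 (d(n, p) = 2 - (-1 + 4)/2 = 2 - 1/2*3 = 2 - 3/2 = 1/2)
W(b, v) = v*(1/2 + b)
W(17, 7)/(-175) - 31/316 = (7*(1/2 + 17))/(-175) - 31/316 = (7*(35/2))*(-1/175) - 31*1/316 = (245/2)*(-1/175) - 31/316 = -7/10 - 31/316 = -1261/1580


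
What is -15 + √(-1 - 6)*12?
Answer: -15 + 12*I*√7 ≈ -15.0 + 31.749*I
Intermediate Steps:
-15 + √(-1 - 6)*12 = -15 + √(-7)*12 = -15 + (I*√7)*12 = -15 + 12*I*√7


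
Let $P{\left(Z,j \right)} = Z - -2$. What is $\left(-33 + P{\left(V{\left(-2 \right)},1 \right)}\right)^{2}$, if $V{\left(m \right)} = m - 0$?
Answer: $1089$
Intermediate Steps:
$V{\left(m \right)} = m$ ($V{\left(m \right)} = m + 0 = m$)
$P{\left(Z,j \right)} = 2 + Z$ ($P{\left(Z,j \right)} = Z + 2 = 2 + Z$)
$\left(-33 + P{\left(V{\left(-2 \right)},1 \right)}\right)^{2} = \left(-33 + \left(2 - 2\right)\right)^{2} = \left(-33 + 0\right)^{2} = \left(-33\right)^{2} = 1089$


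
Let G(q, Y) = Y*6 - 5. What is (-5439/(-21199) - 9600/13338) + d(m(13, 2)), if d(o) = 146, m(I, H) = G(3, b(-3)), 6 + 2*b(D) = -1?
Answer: 6858477539/47125377 ≈ 145.54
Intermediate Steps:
b(D) = -7/2 (b(D) = -3 + (½)*(-1) = -3 - ½ = -7/2)
G(q, Y) = -5 + 6*Y (G(q, Y) = 6*Y - 5 = -5 + 6*Y)
m(I, H) = -26 (m(I, H) = -5 + 6*(-7/2) = -5 - 21 = -26)
(-5439/(-21199) - 9600/13338) + d(m(13, 2)) = (-5439/(-21199) - 9600/13338) + 146 = (-5439*(-1/21199) - 9600*1/13338) + 146 = (5439/21199 - 1600/2223) + 146 = -21827503/47125377 + 146 = 6858477539/47125377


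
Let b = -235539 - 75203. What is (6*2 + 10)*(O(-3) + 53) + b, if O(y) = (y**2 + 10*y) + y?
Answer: -310104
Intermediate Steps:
O(y) = y**2 + 11*y
b = -310742
(6*2 + 10)*(O(-3) + 53) + b = (6*2 + 10)*(-3*(11 - 3) + 53) - 310742 = (12 + 10)*(-3*8 + 53) - 310742 = 22*(-24 + 53) - 310742 = 22*29 - 310742 = 638 - 310742 = -310104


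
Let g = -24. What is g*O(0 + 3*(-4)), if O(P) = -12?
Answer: 288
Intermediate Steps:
g*O(0 + 3*(-4)) = -24*(-12) = 288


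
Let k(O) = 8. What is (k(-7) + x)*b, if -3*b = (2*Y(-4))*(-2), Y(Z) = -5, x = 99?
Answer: -2140/3 ≈ -713.33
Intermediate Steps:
b = -20/3 (b = -2*(-5)*(-2)/3 = -(-10)*(-2)/3 = -⅓*20 = -20/3 ≈ -6.6667)
(k(-7) + x)*b = (8 + 99)*(-20/3) = 107*(-20/3) = -2140/3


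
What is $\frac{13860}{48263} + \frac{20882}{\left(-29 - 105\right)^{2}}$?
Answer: $\frac{628349063}{433305214} \approx 1.4501$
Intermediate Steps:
$\frac{13860}{48263} + \frac{20882}{\left(-29 - 105\right)^{2}} = 13860 \cdot \frac{1}{48263} + \frac{20882}{\left(-134\right)^{2}} = \frac{13860}{48263} + \frac{20882}{17956} = \frac{13860}{48263} + 20882 \cdot \frac{1}{17956} = \frac{13860}{48263} + \frac{10441}{8978} = \frac{628349063}{433305214}$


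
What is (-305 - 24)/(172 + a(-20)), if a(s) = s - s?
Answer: -329/172 ≈ -1.9128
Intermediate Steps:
a(s) = 0
(-305 - 24)/(172 + a(-20)) = (-305 - 24)/(172 + 0) = -329/172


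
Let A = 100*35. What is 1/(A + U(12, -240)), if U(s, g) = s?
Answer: 1/3512 ≈ 0.00028474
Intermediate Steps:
A = 3500
1/(A + U(12, -240)) = 1/(3500 + 12) = 1/3512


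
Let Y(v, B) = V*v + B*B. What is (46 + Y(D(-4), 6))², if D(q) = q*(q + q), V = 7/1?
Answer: 93636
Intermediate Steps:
V = 7 (V = 7*1 = 7)
D(q) = 2*q² (D(q) = q*(2*q) = 2*q²)
Y(v, B) = B² + 7*v (Y(v, B) = 7*v + B*B = 7*v + B² = B² + 7*v)
(46 + Y(D(-4), 6))² = (46 + (6² + 7*(2*(-4)²)))² = (46 + (36 + 7*(2*16)))² = (46 + (36 + 7*32))² = (46 + (36 + 224))² = (46 + 260)² = 306² = 93636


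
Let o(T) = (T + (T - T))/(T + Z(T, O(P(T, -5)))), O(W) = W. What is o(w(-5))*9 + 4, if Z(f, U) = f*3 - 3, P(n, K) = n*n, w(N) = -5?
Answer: 137/23 ≈ 5.9565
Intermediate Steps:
P(n, K) = n**2
Z(f, U) = -3 + 3*f (Z(f, U) = 3*f - 3 = -3 + 3*f)
o(T) = T/(-3 + 4*T) (o(T) = (T + (T - T))/(T + (-3 + 3*T)) = (T + 0)/(-3 + 4*T) = T/(-3 + 4*T))
o(w(-5))*9 + 4 = -5/(-3 + 4*(-5))*9 + 4 = -5/(-3 - 20)*9 + 4 = -5/(-23)*9 + 4 = -5*(-1/23)*9 + 4 = (5/23)*9 + 4 = 45/23 + 4 = 137/23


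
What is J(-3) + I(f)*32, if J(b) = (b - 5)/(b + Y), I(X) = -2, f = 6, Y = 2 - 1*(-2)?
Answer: -72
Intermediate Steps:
Y = 4 (Y = 2 + 2 = 4)
J(b) = (-5 + b)/(4 + b) (J(b) = (b - 5)/(b + 4) = (-5 + b)/(4 + b))
J(-3) + I(f)*32 = (-5 - 3)/(4 - 3) - 2*32 = -8/1 - 64 = 1*(-8) - 64 = -8 - 64 = -72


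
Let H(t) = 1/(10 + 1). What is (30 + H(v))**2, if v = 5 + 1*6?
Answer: 109561/121 ≈ 905.46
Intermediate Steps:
v = 11 (v = 5 + 6 = 11)
H(t) = 1/11
(30 + H(v))**2 = (30 + 1/11)**2 = (331/11)**2 = 109561/121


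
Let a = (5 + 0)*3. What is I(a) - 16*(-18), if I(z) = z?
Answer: 303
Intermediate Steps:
a = 15 (a = 5*3 = 15)
I(a) - 16*(-18) = 15 - 16*(-18) = 15 - 1*(-288) = 15 + 288 = 303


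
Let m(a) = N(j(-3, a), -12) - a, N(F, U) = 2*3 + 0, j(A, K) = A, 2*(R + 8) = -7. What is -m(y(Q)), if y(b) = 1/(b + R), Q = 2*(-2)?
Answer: -188/31 ≈ -6.0645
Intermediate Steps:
R = -23/2 (R = -8 + (½)*(-7) = -8 - 7/2 = -23/2 ≈ -11.500)
N(F, U) = 6 (N(F, U) = 6 + 0 = 6)
Q = -4
y(b) = 1/(-23/2 + b) (y(b) = 1/(b - 23/2) = 1/(-23/2 + b))
m(a) = 6 - a
-m(y(Q)) = -(6 - 2/(-23 + 2*(-4))) = -(6 - 2/(-23 - 8)) = -(6 - 2/(-31)) = -(6 - 2*(-1)/31) = -(6 - 1*(-2/31)) = -(6 + 2/31) = -1*188/31 = -188/31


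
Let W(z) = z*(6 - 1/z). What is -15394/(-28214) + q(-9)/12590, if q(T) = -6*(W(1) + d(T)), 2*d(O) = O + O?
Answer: 48621899/88803565 ≈ 0.54752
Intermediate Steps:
d(O) = O (d(O) = (O + O)/2 = (2*O)/2 = O)
q(T) = -30 - 6*T (q(T) = -6*((-1 + 6*1) + T) = -6*((-1 + 6) + T) = -6*(5 + T) = -30 - 6*T)
-15394/(-28214) + q(-9)/12590 = -15394/(-28214) + (-30 - 6*(-9))/12590 = -15394*(-1/28214) + (-30 + 54)*(1/12590) = 7697/14107 + 24*(1/12590) = 7697/14107 + 12/6295 = 48621899/88803565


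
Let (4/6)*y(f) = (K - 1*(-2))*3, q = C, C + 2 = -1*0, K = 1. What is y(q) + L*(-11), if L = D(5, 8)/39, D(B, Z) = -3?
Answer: 373/26 ≈ 14.346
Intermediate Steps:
C = -2 (C = -2 - 1*0 = -2 + 0 = -2)
L = -1/13 (L = -3/39 = -3*1/39 = -1/13 ≈ -0.076923)
q = -2
y(f) = 27/2 (y(f) = 3*((1 - 1*(-2))*3)/2 = 3*((1 + 2)*3)/2 = 3*(3*3)/2 = (3/2)*9 = 27/2)
y(q) + L*(-11) = 27/2 - 1/13*(-11) = 27/2 + 11/13 = 373/26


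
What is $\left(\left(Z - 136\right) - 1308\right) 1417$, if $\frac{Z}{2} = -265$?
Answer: $-2797158$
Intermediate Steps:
$Z = -530$ ($Z = 2 \left(-265\right) = -530$)
$\left(\left(Z - 136\right) - 1308\right) 1417 = \left(\left(-530 - 136\right) - 1308\right) 1417 = \left(-666 - 1308\right) 1417 = \left(-1974\right) 1417 = -2797158$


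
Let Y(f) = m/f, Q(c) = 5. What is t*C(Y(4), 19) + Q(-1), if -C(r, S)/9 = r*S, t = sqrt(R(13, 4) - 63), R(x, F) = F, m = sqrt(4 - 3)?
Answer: 5 - 171*I*sqrt(59)/4 ≈ 5.0 - 328.37*I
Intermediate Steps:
m = 1 (m = sqrt(1) = 1)
t = I*sqrt(59) (t = sqrt(4 - 63) = sqrt(-59) = I*sqrt(59) ≈ 7.6811*I)
Y(f) = 1/f
C(r, S) = -9*S*r (C(r, S) = -9*r*S = -9*S*r)
t*C(Y(4), 19) + Q(-1) = (I*sqrt(59))*(-9*19/4) + 5 = (I*sqrt(59))*(-9*19*1/4) + 5 = (I*sqrt(59))*(-171/4) + 5 = -171*I*sqrt(59)/4 + 5 = 5 - 171*I*sqrt(59)/4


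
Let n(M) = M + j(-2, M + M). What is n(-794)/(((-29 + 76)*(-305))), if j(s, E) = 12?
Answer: 782/14335 ≈ 0.054552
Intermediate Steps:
n(M) = 12 + M (n(M) = M + 12 = 12 + M)
n(-794)/(((-29 + 76)*(-305))) = (12 - 794)/(((-29 + 76)*(-305))) = -782/(47*(-305)) = -782/(-14335) = -782*(-1/14335) = 782/14335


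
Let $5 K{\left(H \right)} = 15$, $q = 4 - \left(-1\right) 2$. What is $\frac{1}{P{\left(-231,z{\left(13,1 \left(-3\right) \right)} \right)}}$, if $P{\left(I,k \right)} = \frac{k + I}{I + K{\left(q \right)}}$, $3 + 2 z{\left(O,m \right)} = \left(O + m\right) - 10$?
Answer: $\frac{152}{155} \approx 0.98065$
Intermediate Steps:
$z{\left(O,m \right)} = - \frac{13}{2} + \frac{O}{2} + \frac{m}{2}$ ($z{\left(O,m \right)} = - \frac{3}{2} + \frac{\left(O + m\right) - 10}{2} = - \frac{3}{2} + \frac{-10 + O + m}{2} = - \frac{3}{2} + \left(-5 + \frac{O}{2} + \frac{m}{2}\right) = - \frac{13}{2} + \frac{O}{2} + \frac{m}{2}$)
$q = 6$ ($q = 4 - -2 = 4 + 2 = 6$)
$K{\left(H \right)} = 3$ ($K{\left(H \right)} = \frac{1}{5} \cdot 15 = 3$)
$P{\left(I,k \right)} = \frac{I + k}{3 + I}$ ($P{\left(I,k \right)} = \frac{k + I}{I + 3} = \frac{I + k}{3 + I}$)
$\frac{1}{P{\left(-231,z{\left(13,1 \left(-3\right) \right)} \right)}} = \frac{1}{\frac{1}{3 - 231} \left(-231 + \left(- \frac{13}{2} + \frac{1}{2} \cdot 13 + \frac{1 \left(-3\right)}{2}\right)\right)} = \frac{1}{\frac{1}{-228} \left(-231 + \left(- \frac{13}{2} + \frac{13}{2} + \frac{1}{2} \left(-3\right)\right)\right)} = \frac{1}{\left(- \frac{1}{228}\right) \left(-231 - \frac{3}{2}\right)} = \frac{1}{\left(- \frac{1}{228}\right) \left(- \frac{465}{2}\right)} = \frac{1}{\frac{155}{152}} = \frac{152}{155}$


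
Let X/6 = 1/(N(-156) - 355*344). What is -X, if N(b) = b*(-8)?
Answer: 3/60436 ≈ 4.9639e-5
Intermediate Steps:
N(b) = -8*b
X = -3/60436 (X = 6/(-8*(-156) - 355*344) = 6/(1248 - 122120) = 6/(-120872) = 6*(-1/120872) = -3/60436 ≈ -4.9639e-5)
-X = -1*(-3/60436) = 3/60436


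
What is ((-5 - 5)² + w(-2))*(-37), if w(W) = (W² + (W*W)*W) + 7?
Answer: -3811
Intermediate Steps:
w(W) = 7 + W² + W³ (w(W) = (W² + W²*W) + 7 = (W² + W³) + 7 = 7 + W² + W³)
((-5 - 5)² + w(-2))*(-37) = ((-5 - 5)² + (7 + (-2)² + (-2)³))*(-37) = ((-10)² + (7 + 4 - 8))*(-37) = (100 + 3)*(-37) = 103*(-37) = -3811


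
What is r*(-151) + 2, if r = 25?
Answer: -3773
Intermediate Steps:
r*(-151) + 2 = 25*(-151) + 2 = -3775 + 2 = -3773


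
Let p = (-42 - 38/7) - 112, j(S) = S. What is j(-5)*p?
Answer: 5580/7 ≈ 797.14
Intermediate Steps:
p = -1116/7 (p = (-42 - 38*⅐) - 112 = (-42 - 38/7) - 112 = -332/7 - 112 = -1116/7 ≈ -159.43)
j(-5)*p = -5*(-1116/7) = 5580/7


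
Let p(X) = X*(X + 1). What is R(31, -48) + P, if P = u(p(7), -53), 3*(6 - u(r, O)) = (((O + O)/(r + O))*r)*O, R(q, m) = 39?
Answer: -314203/9 ≈ -34911.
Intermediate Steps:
p(X) = X*(1 + X)
u(r, O) = 6 - 2*r*O**2/(3*(O + r)) (u(r, O) = 6 - ((O + O)/(r + O))*r*O/3 = 6 - ((2*O)/(O + r))*r*O/3 = 6 - (2*O/(O + r))*r*O/3 = 6 - 2*O*r/(O + r)*O/3 = 6 - 2*r*O**2/(3*(O + r)))
P = -314554/9 (P = (6*(-53) + 6*(7*(1 + 7)) - 2/3*7*(1 + 7)*(-53)**2)/(-53 + 7*(1 + 7)) = (-318 + 6*(7*8) - 2/3*7*8*2809)/(-53 + 7*8) = (-318 + 6*56 - 2/3*56*2809)/(-53 + 56) = (-318 + 336 - 314608/3)/3 = (1/3)*(-314554/3) = -314554/9 ≈ -34950.)
R(31, -48) + P = 39 - 314554/9 = -314203/9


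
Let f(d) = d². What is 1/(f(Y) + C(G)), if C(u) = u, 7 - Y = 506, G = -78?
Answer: 1/248923 ≈ 4.0173e-6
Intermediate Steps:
Y = -499 (Y = 7 - 1*506 = 7 - 506 = -499)
1/(f(Y) + C(G)) = 1/((-499)² - 78) = 1/(249001 - 78) = 1/248923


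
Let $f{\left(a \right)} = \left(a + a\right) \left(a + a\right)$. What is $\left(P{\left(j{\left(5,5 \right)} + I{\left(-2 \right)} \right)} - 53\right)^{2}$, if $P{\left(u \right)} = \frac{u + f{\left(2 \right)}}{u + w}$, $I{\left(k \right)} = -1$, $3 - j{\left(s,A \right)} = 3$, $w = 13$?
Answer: $\frac{42849}{16} \approx 2678.1$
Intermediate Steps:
$f{\left(a \right)} = 4 a^{2}$ ($f{\left(a \right)} = 2 a 2 a = 4 a^{2}$)
$j{\left(s,A \right)} = 0$ ($j{\left(s,A \right)} = 3 - 3 = 0$)
$P{\left(u \right)} = \frac{16 + u}{13 + u}$ ($P{\left(u \right)} = \frac{u + 4 \cdot 2^{2}}{u + 13} = \frac{u + 4 \cdot 4}{13 + u} = \frac{u + 16}{13 + u} = \frac{16 + u}{13 + u}$)
$\left(P{\left(j{\left(5,5 \right)} + I{\left(-2 \right)} \right)} - 53\right)^{2} = \left(\frac{16 + \left(0 - 1\right)}{13 + \left(0 - 1\right)} - 53\right)^{2} = \left(\frac{16 - 1}{13 - 1} - 53\right)^{2} = \left(\frac{1}{12} \cdot 15 - 53\right)^{2} = \left(\frac{5}{4} - 53\right)^{2} = \left(- \frac{207}{4}\right)^{2} = \frac{42849}{16}$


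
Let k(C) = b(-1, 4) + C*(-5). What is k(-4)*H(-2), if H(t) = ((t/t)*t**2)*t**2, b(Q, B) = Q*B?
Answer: 256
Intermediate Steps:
b(Q, B) = B*Q
k(C) = -4 - 5*C (k(C) = 4*(-1) + C*(-5) = -4 - 5*C)
H(t) = t**4 (H(t) = (1*t**2)*t**2 = t**2*t**2 = t**4)
k(-4)*H(-2) = (-4 - 5*(-4))*(-2)**4 = (-4 + 20)*16 = 16*16 = 256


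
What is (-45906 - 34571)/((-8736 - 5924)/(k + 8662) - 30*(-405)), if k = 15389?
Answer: -1935552327/292204990 ≈ -6.6240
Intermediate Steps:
(-45906 - 34571)/((-8736 - 5924)/(k + 8662) - 30*(-405)) = (-45906 - 34571)/((-8736 - 5924)/(15389 + 8662) - 30*(-405)) = -80477/(-14660/24051 + 12150) = -80477/292204990/24051 = -80477*24051/292204990 = -1935552327/292204990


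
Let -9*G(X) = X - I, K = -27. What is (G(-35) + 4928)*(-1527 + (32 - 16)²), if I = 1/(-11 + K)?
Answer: -714600685/114 ≈ -6.2684e+6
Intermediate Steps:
I = -1/38 (I = 1/(-11 - 27) = 1/(-38) = -1/38 ≈ -0.026316)
G(X) = -1/342 - X/9 (G(X) = -(X - 1*(-1/38))/9 = -(X + 1/38)/9 = -(1/38 + X)/9 = -1/342 - X/9)
(G(-35) + 4928)*(-1527 + (32 - 16)²) = ((-1/342 - ⅑*(-35)) + 4928)*(-1527 + (32 - 16)²) = ((-1/342 + 35/9) + 4928)*(-1527 + 16²) = (443/114 + 4928)*(-1527 + 256) = (562235/114)*(-1271) = -714600685/114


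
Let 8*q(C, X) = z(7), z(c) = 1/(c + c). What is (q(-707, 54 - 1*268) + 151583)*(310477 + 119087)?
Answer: 1823208902127/28 ≈ 6.5115e+10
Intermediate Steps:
z(c) = 1/(2*c)
q(C, X) = 1/112 (q(C, X) = ((1/2)/7)/8 = ((1/2)*(1/7))/8 = (1/8)*(1/14) = 1/112)
(q(-707, 54 - 1*268) + 151583)*(310477 + 119087) = (1/112 + 151583)*(310477 + 119087) = (16977297/112)*429564 = 1823208902127/28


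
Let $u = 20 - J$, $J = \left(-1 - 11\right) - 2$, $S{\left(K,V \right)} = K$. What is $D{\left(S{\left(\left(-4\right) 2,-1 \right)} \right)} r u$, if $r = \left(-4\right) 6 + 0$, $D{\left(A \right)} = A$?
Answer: $6528$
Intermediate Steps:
$J = -14$ ($J = -12 - 2 = -14$)
$r = -24$ ($r = -24 + 0 = -24$)
$u = 34$ ($u = 20 - -14 = 20 + 14 = 34$)
$D{\left(S{\left(\left(-4\right) 2,-1 \right)} \right)} r u = \left(-4\right) 2 \left(-24\right) 34 = \left(-8\right) \left(-24\right) 34 = 192 \cdot 34 = 6528$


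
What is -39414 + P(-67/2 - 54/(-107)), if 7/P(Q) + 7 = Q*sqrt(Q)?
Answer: 2*(-139151127*sqrt(1511054) + 6317672690*I)/(-320572*I + 7061*sqrt(1511054)) ≈ -39414.0 + 0.036883*I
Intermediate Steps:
P(Q) = 7/(-7 + Q**(3/2)) (P(Q) = 7/(-7 + Q*sqrt(Q)) = 7/(-7 + Q**(3/2)))
-39414 + P(-67/2 - 54/(-107)) = -39414 + 7/(-7 + (-67/2 - 54/(-107))**(3/2)) = -39414 + 7/(-7 + (-67*1/2 - 54*(-1/107))**(3/2)) = -39414 + 7/(-7 + (-67/2 + 54/107)**(3/2)) = -39414 + 7/(-7 + (-7061/214)**(3/2)) = -39414 + 7/(-7 - 7061*I*sqrt(1511054)/45796)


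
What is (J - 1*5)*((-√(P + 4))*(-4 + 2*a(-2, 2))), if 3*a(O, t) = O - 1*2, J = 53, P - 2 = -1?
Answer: 320*√5 ≈ 715.54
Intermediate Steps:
P = 1 (P = 2 - 1 = 1)
a(O, t) = -⅔ + O/3 (a(O, t) = (O - 1*2)/3 = (O - 2)/3 = (-2 + O)/3 = -⅔ + O/3)
(J - 1*5)*((-√(P + 4))*(-4 + 2*a(-2, 2))) = (53 - 1*5)*((-√(1 + 4))*(-4 + 2*(-⅔ + (⅓)*(-2)))) = (53 - 5)*((-√5)*(-4 + 2*(-⅔ - ⅔))) = 48*((-√5)*(-4 + 2*(-4/3))) = 48*((-√5)*(-4 - 8/3)) = 48*(-√5*(-20/3)) = 48*(20*√5/3) = 320*√5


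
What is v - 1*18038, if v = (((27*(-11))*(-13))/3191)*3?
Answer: -57547675/3191 ≈ -18034.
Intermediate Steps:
v = 11583/3191 (v = (-297*(-13)*(1/3191))*3 = (3861*(1/3191))*3 = (3861/3191)*3 = 11583/3191 ≈ 3.6299)
v - 1*18038 = 11583/3191 - 1*18038 = 11583/3191 - 18038 = -57547675/3191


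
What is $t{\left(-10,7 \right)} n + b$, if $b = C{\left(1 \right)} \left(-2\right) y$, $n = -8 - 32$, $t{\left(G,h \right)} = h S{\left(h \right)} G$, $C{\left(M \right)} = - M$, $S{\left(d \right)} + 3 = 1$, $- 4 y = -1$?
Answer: $- \frac{11199}{2} \approx -5599.5$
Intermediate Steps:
$y = \frac{1}{4}$ ($y = \left(- \frac{1}{4}\right) \left(-1\right) = \frac{1}{4} \approx 0.25$)
$S{\left(d \right)} = -2$ ($S{\left(d \right)} = -3 + 1 = -2$)
$t{\left(G,h \right)} = - 2 G h$ ($t{\left(G,h \right)} = h \left(-2\right) G = - 2 h G = - 2 G h$)
$n = -40$
$b = \frac{1}{2}$ ($b = \left(-1\right) 1 \left(-2\right) \frac{1}{4} = \left(-1\right) \left(-2\right) \frac{1}{4} = 2 \cdot \frac{1}{4} = \frac{1}{2} \approx 0.5$)
$t{\left(-10,7 \right)} n + b = \left(-2\right) \left(-10\right) 7 \left(-40\right) + \frac{1}{2} = 140 \left(-40\right) + \frac{1}{2} = -5600 + \frac{1}{2} = - \frac{11199}{2}$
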